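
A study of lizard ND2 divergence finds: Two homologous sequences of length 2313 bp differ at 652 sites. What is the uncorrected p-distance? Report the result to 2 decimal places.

0.28

p = 652/2313 = 0.281884… ≈ 0.28 (to 2 d.p.).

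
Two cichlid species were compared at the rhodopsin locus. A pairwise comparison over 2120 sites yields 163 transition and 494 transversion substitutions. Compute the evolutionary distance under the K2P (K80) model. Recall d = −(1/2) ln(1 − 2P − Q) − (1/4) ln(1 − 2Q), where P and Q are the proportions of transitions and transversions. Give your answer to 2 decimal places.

0.40

P = 163/2120 ≈ 0.076887 and Q = 494/2120 ≈ 0.233019.
Under the Kimura two-parameter model, d = −½ ln(1 − 2P − Q) − ¼ ln(1 − 2Q).
1 − 2P − Q = 0.613207, giving −½ ln(0.613207) = 0.244526.
1 − 2Q = 0.533962, giving −¼ ln(0.533962) = 0.156858.
d = 0.244526 + 0.156858 = 0.401384.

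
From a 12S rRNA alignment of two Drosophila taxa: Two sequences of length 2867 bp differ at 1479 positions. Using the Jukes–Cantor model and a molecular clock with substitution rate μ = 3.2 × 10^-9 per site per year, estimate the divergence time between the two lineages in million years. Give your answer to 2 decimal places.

136.43

p = 1479/2867 ≈ 0.51587.
d = −(3/4) ln(1 − 4p/3) = −0.75 ln(1 − 0.687827) = −0.75 ln(0.312173)
  = −0.75 × (-1.164198) = 0.873149 substitutions/site.
Under a molecular clock d = 2μt, so t = d/(2μ) = 0.873149 / (2 × 3.2 × 10^-9) = 136.43 million years.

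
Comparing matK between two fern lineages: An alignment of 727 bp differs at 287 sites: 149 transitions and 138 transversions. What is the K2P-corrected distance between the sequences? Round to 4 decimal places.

0.5772

P = 149/727 ≈ 0.204952 and Q = 138/727 ≈ 0.189821.
Under the Kimura two-parameter model, d = −½ ln(1 − 2P − Q) − ¼ ln(1 − 2Q).
1 − 2P − Q = 0.400275, giving −½ ln(0.400275) = 0.457802.
1 − 2Q = 0.620358, giving −¼ ln(0.620358) = 0.119365.
d = 0.457802 + 0.119365 = 0.577167.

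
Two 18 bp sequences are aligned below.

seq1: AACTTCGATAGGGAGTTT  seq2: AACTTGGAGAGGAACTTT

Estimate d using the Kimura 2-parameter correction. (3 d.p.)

Of 18 sites, 1 differences are transitions and 3 are transversions, so P = 1/18 ≈ 0.055556 and Q = 3/18 ≈ 0.166667.
Under the Kimura two-parameter model, d = −½ ln(1 − 2P − Q) − ¼ ln(1 − 2Q).
1 − 2P − Q = 0.722221, giving −½ ln(0.722221) = 0.162712.
1 − 2Q = 0.666666, giving −¼ ln(0.666666) = 0.101367.
d = 0.162712 + 0.101367 = 0.264079.

0.264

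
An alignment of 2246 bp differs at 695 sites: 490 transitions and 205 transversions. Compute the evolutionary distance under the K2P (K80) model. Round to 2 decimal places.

0.43

P = 490/2246 ≈ 0.218166 and Q = 205/2246 ≈ 0.091273.
Under the Kimura two-parameter model, d = −½ ln(1 − 2P − Q) − ¼ ln(1 − 2Q).
1 − 2P − Q = 0.472395, giving −½ ln(0.472395) = 0.374970.
1 − 2Q = 0.817454, giving −¼ ln(0.817454) = 0.050390.
d = 0.374970 + 0.050390 = 0.425360.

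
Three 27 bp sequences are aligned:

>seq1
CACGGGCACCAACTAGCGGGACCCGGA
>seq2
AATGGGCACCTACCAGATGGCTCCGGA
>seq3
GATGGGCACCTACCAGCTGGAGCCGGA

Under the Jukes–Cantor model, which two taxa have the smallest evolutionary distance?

seq2 and seq3

seq1–seq2: 8/27 differ, p = 0.296, d = 0.377.
seq1–seq3: 6/27 differ, p = 0.222, d = 0.264.
seq2–seq3: 4/27 differ, p = 0.148, d = 0.165.
The smallest distance is between seq2 and seq3.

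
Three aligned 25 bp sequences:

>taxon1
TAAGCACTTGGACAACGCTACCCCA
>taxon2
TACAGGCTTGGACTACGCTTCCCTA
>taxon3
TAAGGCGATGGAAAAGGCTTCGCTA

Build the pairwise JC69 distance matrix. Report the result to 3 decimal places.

taxon1–taxon2: 7/25 sites differ → p = 0.28, d = −0.75 ln(1 − 0.373333) = 0.350505 ≈ 0.351.
taxon1–taxon3: 9/25 sites differ → p = 0.36, d = −0.75 ln(1 − 0.48) = 0.490445 ≈ 0.490.
taxon2–taxon3: 9/25 sites differ → p = 0.36, d = −0.75 ln(1 − 0.48) = 0.490445 ≈ 0.490.

d(taxon1,taxon2) = 0.351, d(taxon1,taxon3) = 0.490, d(taxon2,taxon3) = 0.490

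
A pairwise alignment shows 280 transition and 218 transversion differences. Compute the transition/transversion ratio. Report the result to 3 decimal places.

1.284

R = 280/218 = 1.284403… ≈ 1.284 (to 3 d.p.).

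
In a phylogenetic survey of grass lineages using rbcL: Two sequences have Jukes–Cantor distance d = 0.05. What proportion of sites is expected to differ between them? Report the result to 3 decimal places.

0.048

p = (3/4)(1 − e^(−4d/3)) = 0.75 × (1 − e^(-0.066667)) = 0.75 × (1 − 0.935507) = 0.048370.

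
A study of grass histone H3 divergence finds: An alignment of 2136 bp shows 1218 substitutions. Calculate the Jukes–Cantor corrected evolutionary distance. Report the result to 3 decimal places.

p = 1218/2136 ≈ 0.570225.
d = −(3/4) ln(1 − 4p/3) = −0.75 ln(1 − 0.7603) = −0.75 ln(0.2397)
  = −0.75 × (-1.428367) = 1.071275 substitutions/site.

1.071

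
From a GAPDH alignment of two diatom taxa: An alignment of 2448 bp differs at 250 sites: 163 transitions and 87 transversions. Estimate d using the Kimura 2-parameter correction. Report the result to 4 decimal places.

P = 163/2448 ≈ 0.066585 and Q = 87/2448 ≈ 0.035539.
Under the Kimura two-parameter model, d = −½ ln(1 − 2P − Q) − ¼ ln(1 − 2Q).
1 − 2P − Q = 0.831291, giving −½ ln(0.831291) = 0.092388.
1 − 2Q = 0.928922, giving −¼ ln(0.928922) = 0.018433.
d = 0.092388 + 0.018433 = 0.110821.

0.1108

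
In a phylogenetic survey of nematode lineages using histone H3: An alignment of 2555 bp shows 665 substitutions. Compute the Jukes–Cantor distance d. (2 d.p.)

0.32

p = 665/2555 ≈ 0.260274.
d = −(3/4) ln(1 − 4p/3) = −0.75 ln(1 − 0.347032) = −0.75 ln(0.652968)
  = −0.75 × (-0.426227) = 0.319670 substitutions/site.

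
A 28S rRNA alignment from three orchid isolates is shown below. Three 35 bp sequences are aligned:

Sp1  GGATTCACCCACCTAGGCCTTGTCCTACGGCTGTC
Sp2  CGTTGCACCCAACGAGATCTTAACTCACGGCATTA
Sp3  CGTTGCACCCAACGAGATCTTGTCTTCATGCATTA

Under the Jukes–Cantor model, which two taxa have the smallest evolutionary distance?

Sp2 and Sp3

Sp1–Sp2: 14/35 differ, p = 0.400, d = 0.572.
Sp1–Sp3: 14/35 differ, p = 0.400, d = 0.572.
Sp2–Sp3: 6/35 differ, p = 0.171, d = 0.195.
The smallest distance is between Sp2 and Sp3.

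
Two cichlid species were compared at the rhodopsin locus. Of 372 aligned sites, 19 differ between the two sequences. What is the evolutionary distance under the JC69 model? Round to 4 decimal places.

p = 19/372 ≈ 0.051075.
d = −(3/4) ln(1 − 4p/3) = −0.75 ln(1 − 0.0681) = −0.75 ln(0.9319)
  = −0.75 × (-0.070530) = 0.052898 substitutions/site.

0.0529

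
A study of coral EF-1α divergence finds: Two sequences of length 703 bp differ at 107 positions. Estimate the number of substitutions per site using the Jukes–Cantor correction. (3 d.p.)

p = 107/703 ≈ 0.152205.
d = −(3/4) ln(1 − 4p/3) = −0.75 ln(1 − 0.20294) = −0.75 ln(0.79706)
  = −0.75 × (-0.226825) = 0.170119 substitutions/site.

0.170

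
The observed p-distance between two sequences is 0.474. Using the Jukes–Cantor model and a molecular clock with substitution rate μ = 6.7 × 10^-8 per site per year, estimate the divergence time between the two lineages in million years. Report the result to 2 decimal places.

d = −(3/4) ln(1 − 4p/3) = −0.75 ln(1 − 0.632) = −0.75 ln(0.368)
  = −0.75 × (-0.999672) = 0.749754 substitutions/site.
Under a molecular clock d = 2μt, so t = d/(2μ) = 0.749754 / (2 × 6.7 × 10^-8) = 5.60 million years.

5.60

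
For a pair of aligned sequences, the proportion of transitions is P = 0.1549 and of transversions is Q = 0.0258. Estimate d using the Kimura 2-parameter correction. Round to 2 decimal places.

0.22

Under the Kimura two-parameter model, d = −½ ln(1 − 2P − Q) − ¼ ln(1 − 2Q).
1 − 2P − Q = 0.6644, giving −½ ln(0.6644) = 0.204435.
1 − 2Q = 0.9484, giving −¼ ln(0.9484) = 0.013245.
d = 0.204435 + 0.013245 = 0.217680.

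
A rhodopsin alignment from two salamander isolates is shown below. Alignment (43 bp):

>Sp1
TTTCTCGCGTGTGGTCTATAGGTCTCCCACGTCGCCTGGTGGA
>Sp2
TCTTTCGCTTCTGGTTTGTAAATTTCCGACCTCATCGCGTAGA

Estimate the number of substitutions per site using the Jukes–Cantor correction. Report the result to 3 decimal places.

The sequences differ at 16 of 43 sites, so p = 16/43 ≈ 0.372093.
d = −(3/4) ln(1 − 4p/3) = −0.75 ln(1 − 0.496124) = −0.75 ln(0.503876)
  = −0.75 × (-0.685425) = 0.514069 substitutions/site.

0.514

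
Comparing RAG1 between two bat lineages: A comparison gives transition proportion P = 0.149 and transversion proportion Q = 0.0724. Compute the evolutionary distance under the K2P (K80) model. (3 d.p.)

0.270

Under the Kimura two-parameter model, d = −½ ln(1 − 2P − Q) − ¼ ln(1 − 2Q).
1 − 2P − Q = 0.6296, giving −½ ln(0.6296) = 0.231335.
1 − 2Q = 0.8552, giving −¼ ln(0.8552) = 0.039105.
d = 0.231335 + 0.039105 = 0.270440.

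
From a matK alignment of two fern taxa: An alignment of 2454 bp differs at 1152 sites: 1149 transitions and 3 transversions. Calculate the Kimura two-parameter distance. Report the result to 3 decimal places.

P = 1149/2454 ≈ 0.468215 and Q = 3/2454 ≈ 0.001222.
Under the Kimura two-parameter model, d = −½ ln(1 − 2P − Q) − ¼ ln(1 − 2Q).
1 − 2P − Q = 0.062348, giving −½ ln(0.062348) = 1.387512.
1 − 2Q = 0.997556, giving −¼ ln(0.997556) = 0.000612.
d = 1.387512 + 0.000612 = 1.388124.

1.388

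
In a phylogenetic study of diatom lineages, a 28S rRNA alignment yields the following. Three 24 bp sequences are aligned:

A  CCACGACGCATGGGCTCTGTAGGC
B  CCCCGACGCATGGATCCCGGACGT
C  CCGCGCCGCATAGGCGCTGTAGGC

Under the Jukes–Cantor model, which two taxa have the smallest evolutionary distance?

A and C

A–B: 8/24 differ, p = 0.333, d = 0.441.
A–C: 4/24 differ, p = 0.167, d = 0.188.
B–C: 10/24 differ, p = 0.417, d = 0.608.
The smallest distance is between A and C.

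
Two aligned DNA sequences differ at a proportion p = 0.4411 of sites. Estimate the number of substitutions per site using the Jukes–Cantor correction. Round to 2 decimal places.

d = −(3/4) ln(1 − 4p/3) = −0.75 ln(1 − 0.588133) = −0.75 ln(0.411867)
  = −0.75 × (-0.887055) = 0.665291 substitutions/site.

0.67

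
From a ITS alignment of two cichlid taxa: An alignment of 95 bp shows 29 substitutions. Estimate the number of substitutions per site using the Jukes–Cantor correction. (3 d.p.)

0.392

p = 29/95 ≈ 0.305263.
d = −(3/4) ln(1 − 4p/3) = −0.75 ln(1 − 0.407017) = −0.75 ln(0.592983)
  = −0.75 × (-0.522590) = 0.391943 substitutions/site.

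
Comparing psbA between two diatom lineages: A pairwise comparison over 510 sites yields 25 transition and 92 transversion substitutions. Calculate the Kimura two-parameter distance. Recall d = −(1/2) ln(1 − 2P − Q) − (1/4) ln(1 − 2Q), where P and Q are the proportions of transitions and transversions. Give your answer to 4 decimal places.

P = 25/510 ≈ 0.04902 and Q = 92/510 ≈ 0.180392.
Under the Kimura two-parameter model, d = −½ ln(1 − 2P − Q) − ¼ ln(1 − 2Q).
1 − 2P − Q = 0.721568, giving −½ ln(0.721568) = 0.163164.
1 − 2Q = 0.639216, giving −¼ ln(0.639216) = 0.111878.
d = 0.163164 + 0.111878 = 0.275042.

0.2750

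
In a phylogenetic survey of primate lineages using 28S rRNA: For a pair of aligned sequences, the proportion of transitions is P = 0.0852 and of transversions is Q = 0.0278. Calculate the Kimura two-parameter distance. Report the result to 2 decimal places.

0.12

Under the Kimura two-parameter model, d = −½ ln(1 − 2P − Q) − ¼ ln(1 − 2Q).
1 − 2P − Q = 0.8018, giving −½ ln(0.8018) = 0.110448.
1 − 2Q = 0.9444, giving −¼ ln(0.9444) = 0.014301.
d = 0.110448 + 0.014301 = 0.124749.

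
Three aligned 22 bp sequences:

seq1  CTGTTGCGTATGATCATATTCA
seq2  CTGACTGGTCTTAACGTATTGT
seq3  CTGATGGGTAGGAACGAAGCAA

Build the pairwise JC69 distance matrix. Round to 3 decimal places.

seq1–seq2: 10/22 sites differ → p ≈ 0.454545, d = −0.75 ln(1 − 0.60606) = 0.698667 ≈ 0.699.
seq1–seq3: 9/22 sites differ → p ≈ 0.409091, d = −0.75 ln(1 − 0.545455) = 0.591344 ≈ 0.591.
seq2–seq3: 10/22 sites differ → p ≈ 0.454545, d = −0.75 ln(1 − 0.60606) = 0.698667 ≈ 0.699.

d(seq1,seq2) = 0.699, d(seq1,seq3) = 0.591, d(seq2,seq3) = 0.699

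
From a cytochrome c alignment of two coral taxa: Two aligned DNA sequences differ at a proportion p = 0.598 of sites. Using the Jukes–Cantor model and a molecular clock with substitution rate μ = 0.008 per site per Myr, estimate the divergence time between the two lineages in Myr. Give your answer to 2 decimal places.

d = −(3/4) ln(1 − 4p/3) = −0.75 ln(1 − 0.797333) = −0.75 ln(0.202667)
  = −0.75 × (-1.596191) = 1.197143 substitutions/site.
Under a molecular clock d = 2μt, so t = d/(2μ) = 1.197143 / (2 × 0.008) = 74.82 Myr.

74.82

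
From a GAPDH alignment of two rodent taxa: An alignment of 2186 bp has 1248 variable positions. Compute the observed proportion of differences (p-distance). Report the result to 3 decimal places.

0.571

p = 1248/2186 = 0.570905… ≈ 0.571 (to 3 d.p.).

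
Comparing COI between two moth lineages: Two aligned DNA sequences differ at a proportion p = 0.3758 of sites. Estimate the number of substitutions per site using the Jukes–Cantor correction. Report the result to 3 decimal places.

d = −(3/4) ln(1 − 4p/3) = −0.75 ln(1 − 0.501067) = −0.75 ln(0.498933)
  = −0.75 × (-0.695283) = 0.521462 substitutions/site.

0.521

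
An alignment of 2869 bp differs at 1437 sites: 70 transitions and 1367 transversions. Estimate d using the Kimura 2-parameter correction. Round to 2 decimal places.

1.14

P = 70/2869 ≈ 0.024399 and Q = 1367/2869 ≈ 0.476473.
Under the Kimura two-parameter model, d = −½ ln(1 − 2P − Q) − ¼ ln(1 − 2Q).
1 − 2P − Q = 0.474729, giving −½ ln(0.474729) = 0.372506.
1 − 2Q = 0.047054, giving −¼ ln(0.047054) = 0.764115.
d = 0.372506 + 0.764115 = 1.136621.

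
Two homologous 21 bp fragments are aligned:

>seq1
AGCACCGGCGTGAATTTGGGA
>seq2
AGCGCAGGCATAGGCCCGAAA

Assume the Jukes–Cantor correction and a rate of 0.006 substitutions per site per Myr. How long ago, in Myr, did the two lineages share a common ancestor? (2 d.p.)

74.92

The sequences differ at 11 of 21 sites, so p = 11/21 ≈ 0.52381.
d = −(3/4) ln(1 − 4p/3) = −0.75 ln(1 − 0.698413) = −0.75 ln(0.301587)
  = −0.75 × (-1.198697) = 0.899023 substitutions/site.
Under a molecular clock d = 2μt, so t = d/(2μ) = 0.899023 / (2 × 0.006) = 74.92 Myr.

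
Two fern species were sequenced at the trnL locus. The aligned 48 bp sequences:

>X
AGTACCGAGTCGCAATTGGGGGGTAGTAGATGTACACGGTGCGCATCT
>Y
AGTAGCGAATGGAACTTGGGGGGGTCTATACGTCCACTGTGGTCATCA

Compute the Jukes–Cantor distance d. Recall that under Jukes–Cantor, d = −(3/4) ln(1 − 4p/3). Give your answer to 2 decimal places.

The sequences differ at 15 of 48 sites, so p = 15/48 = 0.3125.
d = −(3/4) ln(1 − 4p/3) = −0.75 ln(1 − 0.416667) = −0.75 ln(0.583333)
  = −0.75 × (-0.538997) = 0.404248 substitutions/site.

0.40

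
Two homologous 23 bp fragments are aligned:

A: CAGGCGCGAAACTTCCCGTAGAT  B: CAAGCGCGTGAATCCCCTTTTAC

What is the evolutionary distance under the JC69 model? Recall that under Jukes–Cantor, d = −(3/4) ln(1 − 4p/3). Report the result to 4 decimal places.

The sequences differ at 9 of 23 sites (3, 9, 10, 12, 14, 18, 20, 21, 23), so p = 9/23 ≈ 0.391304.
d = −(3/4) ln(1 − 4p/3) = −0.75 ln(1 − 0.521739) = −0.75 ln(0.478261)
  = −0.75 × (-0.737599) = 0.553199 substitutions/site.

0.5532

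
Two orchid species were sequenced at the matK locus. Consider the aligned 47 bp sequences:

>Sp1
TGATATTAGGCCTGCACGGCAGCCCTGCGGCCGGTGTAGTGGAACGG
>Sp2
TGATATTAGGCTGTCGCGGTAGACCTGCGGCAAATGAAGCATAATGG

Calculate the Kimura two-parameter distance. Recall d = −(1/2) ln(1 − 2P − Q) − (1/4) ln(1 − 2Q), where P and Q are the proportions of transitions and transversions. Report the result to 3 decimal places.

Of 47 sites, 8 differences are transitions and 6 are transversions, so P = 8/47 ≈ 0.170213 and Q = 6/47 ≈ 0.12766.
Under the Kimura two-parameter model, d = −½ ln(1 − 2P − Q) − ¼ ln(1 − 2Q).
1 − 2P − Q = 0.531914, giving −½ ln(0.531914) = 0.315637.
1 − 2Q = 0.74468, giving −¼ ln(0.74468) = 0.073700.
d = 0.315637 + 0.073700 = 0.389337.

0.389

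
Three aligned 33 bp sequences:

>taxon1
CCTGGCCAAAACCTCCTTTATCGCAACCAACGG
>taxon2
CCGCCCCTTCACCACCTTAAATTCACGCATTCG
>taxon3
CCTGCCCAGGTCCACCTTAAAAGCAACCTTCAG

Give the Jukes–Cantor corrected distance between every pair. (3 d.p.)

taxon1–taxon2: 16/33 sites differ → p ≈ 0.484848, d = −0.75 ln(1 − 0.646464) = 0.779827 ≈ 0.780.
taxon1–taxon3: 11/33 sites differ → p ≈ 0.333333, d = −0.75 ln(1 − 0.444444) = 0.440839 ≈ 0.441.
taxon2–taxon3: 13/33 sites differ → p ≈ 0.393939, d = −0.75 ln(1 − 0.525252) = 0.558728 ≈ 0.559.

d(taxon1,taxon2) = 0.780, d(taxon1,taxon3) = 0.441, d(taxon2,taxon3) = 0.559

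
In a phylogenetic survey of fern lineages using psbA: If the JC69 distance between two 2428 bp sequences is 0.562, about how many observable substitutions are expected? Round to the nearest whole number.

960

Invert JC69: p = (3/4)(1 − e^(−4d/3)) = 0.75 × (1 − e^(-0.749333)) = 0.75 × (1 − 0.472682) = 0.395489.
Expected differing sites = pL ≈ 0.395489 × 2428 = 960.247292 ≈ 960.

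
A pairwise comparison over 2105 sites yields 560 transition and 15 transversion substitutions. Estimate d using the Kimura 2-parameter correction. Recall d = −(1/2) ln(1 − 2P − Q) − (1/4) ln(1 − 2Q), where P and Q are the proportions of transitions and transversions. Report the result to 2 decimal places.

0.39

P = 560/2105 ≈ 0.266033 and Q = 15/2105 ≈ 0.007126.
Under the Kimura two-parameter model, d = −½ ln(1 − 2P − Q) − ¼ ln(1 − 2Q).
1 − 2P − Q = 0.460808, giving −½ ln(0.460808) = 0.387387.
1 − 2Q = 0.985748, giving −¼ ln(0.985748) = 0.003589.
d = 0.387387 + 0.003589 = 0.390976.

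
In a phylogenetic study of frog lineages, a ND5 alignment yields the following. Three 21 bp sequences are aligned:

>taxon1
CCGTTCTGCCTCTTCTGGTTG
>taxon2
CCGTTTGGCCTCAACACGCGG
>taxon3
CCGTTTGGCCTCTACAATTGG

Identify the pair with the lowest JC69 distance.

taxon1–taxon2: 8/21 differ, p = 0.381, d = 0.532.
taxon1–taxon3: 7/21 differ, p = 0.333, d = 0.441.
taxon2–taxon3: 4/21 differ, p = 0.190, d = 0.220.
The smallest distance is between taxon2 and taxon3.

taxon2 and taxon3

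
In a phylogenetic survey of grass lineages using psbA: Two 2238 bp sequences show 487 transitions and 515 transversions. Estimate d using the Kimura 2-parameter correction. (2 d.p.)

0.70

P = 487/2238 ≈ 0.217605 and Q = 515/2238 ≈ 0.230116.
Under the Kimura two-parameter model, d = −½ ln(1 − 2P − Q) − ¼ ln(1 − 2Q).
1 − 2P − Q = 0.334674, giving −½ ln(0.334674) = 0.547299.
1 − 2Q = 0.539768, giving −¼ ln(0.539768) = 0.154154.
d = 0.547299 + 0.154154 = 0.701453.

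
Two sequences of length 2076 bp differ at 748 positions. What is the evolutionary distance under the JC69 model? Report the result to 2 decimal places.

p = 748/2076 ≈ 0.360308.
d = −(3/4) ln(1 − 4p/3) = −0.75 ln(1 − 0.480411) = −0.75 ln(0.519589)
  = −0.75 × (-0.654717) = 0.491038 substitutions/site.

0.49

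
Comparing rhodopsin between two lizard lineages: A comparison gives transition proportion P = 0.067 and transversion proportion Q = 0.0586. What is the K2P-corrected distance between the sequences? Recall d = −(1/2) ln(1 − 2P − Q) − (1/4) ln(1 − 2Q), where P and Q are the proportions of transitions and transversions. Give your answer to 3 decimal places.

Under the Kimura two-parameter model, d = −½ ln(1 − 2P − Q) − ¼ ln(1 − 2Q).
1 − 2P − Q = 0.8074, giving −½ ln(0.8074) = 0.106968.
1 − 2Q = 0.8828, giving −¼ ln(0.8828) = 0.031164.
d = 0.106968 + 0.031164 = 0.138132.

0.138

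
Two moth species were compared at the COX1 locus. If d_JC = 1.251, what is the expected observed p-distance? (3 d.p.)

p = (3/4)(1 − e^(−4d/3)) = 0.75 × (1 − e^(-1.668)) = 0.75 × (1 − 0.188624) = 0.608532.

0.609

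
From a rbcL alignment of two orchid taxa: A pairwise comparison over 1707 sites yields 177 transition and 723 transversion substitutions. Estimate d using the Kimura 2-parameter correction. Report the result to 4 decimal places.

0.9679

P = 177/1707 ≈ 0.103691 and Q = 723/1707 ≈ 0.42355.
Under the Kimura two-parameter model, d = −½ ln(1 − 2P − Q) − ¼ ln(1 − 2Q).
1 − 2P − Q = 0.369068, giving −½ ln(0.369068) = 0.498387.
1 − 2Q = 0.1529, giving −¼ ln(0.1529) = 0.469493.
d = 0.498387 + 0.469493 = 0.967880.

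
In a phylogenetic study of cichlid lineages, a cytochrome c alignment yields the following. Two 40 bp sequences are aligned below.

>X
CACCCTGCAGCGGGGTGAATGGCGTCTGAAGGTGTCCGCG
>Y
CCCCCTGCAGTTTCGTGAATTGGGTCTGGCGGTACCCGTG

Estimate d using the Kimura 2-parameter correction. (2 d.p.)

0.38

Of 40 sites, 5 differences are transitions and 7 are transversions, so P = 5/40 = 0.125 and Q = 7/40 = 0.175.
Under the Kimura two-parameter model, d = −½ ln(1 − 2P − Q) − ¼ ln(1 − 2Q).
1 − 2P − Q = 0.575, giving −½ ln(0.575) = 0.276693.
1 − 2Q = 0.65, giving −¼ ln(0.65) = 0.107696.
d = 0.276693 + 0.107696 = 0.384389.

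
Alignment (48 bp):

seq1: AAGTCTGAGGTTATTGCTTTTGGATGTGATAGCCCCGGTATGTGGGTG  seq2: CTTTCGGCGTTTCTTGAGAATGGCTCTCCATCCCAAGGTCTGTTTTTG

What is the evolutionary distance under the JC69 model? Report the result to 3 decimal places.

The sequences differ at 24 of 48 sites, so p = 24/48 = 0.5.
d = −(3/4) ln(1 − 4p/3) = −0.75 ln(1 − 0.666667) = −0.75 ln(0.333333)
  = −0.75 × (-1.098613) = 0.823960 substitutions/site.

0.824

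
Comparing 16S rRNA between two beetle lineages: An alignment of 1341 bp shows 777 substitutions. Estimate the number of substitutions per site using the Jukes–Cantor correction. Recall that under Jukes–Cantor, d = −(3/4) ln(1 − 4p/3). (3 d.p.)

1.111

p = 777/1341 ≈ 0.579418.
d = −(3/4) ln(1 − 4p/3) = −0.75 ln(1 − 0.772557) = −0.75 ln(0.227443)
  = −0.75 × (-1.480856) = 1.110642 substitutions/site.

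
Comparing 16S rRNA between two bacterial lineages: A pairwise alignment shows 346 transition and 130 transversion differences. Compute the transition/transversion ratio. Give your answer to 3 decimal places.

R = 346/130 = 2.661538… ≈ 2.662 (to 3 d.p.).

2.662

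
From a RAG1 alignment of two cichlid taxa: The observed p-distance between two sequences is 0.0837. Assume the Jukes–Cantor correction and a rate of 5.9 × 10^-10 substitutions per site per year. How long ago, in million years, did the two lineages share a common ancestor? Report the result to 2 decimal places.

d = −(3/4) ln(1 − 4p/3) = −0.75 ln(1 − 0.1116) = −0.75 ln(0.8884)
  = −0.75 × (-0.118333) = 0.088750 substitutions/site.
Under a molecular clock d = 2μt, so t = d/(2μ) = 0.088750 / (2 × 5.9 × 10^-10) = 75.21 million years.

75.21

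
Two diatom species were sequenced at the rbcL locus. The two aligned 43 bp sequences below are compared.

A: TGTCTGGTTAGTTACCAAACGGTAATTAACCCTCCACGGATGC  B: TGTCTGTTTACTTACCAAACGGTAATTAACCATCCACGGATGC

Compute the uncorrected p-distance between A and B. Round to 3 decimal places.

The sequences differ at 3 of 43 positions (sites 7, 11, 32).
p = 3/43 = 0.069767… ≈ 0.070 (to 3 d.p.).

0.070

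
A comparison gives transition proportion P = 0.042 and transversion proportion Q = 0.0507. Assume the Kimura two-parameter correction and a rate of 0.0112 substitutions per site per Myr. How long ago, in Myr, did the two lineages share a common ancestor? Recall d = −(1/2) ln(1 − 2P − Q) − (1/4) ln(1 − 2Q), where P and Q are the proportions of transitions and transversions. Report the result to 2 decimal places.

Under the Kimura two-parameter model, d = −½ ln(1 − 2P − Q) − ¼ ln(1 − 2Q).
1 − 2P − Q = 0.8653, giving −½ ln(0.8653) = 0.072340.
1 − 2Q = 0.8986, giving −¼ ln(0.8986) = 0.026729.
d = 0.072340 + 0.026729 = 0.099069.
Under a molecular clock d = 2μt, so t = d/(2μ) = 0.099069 / (2 × 0.0112) = 4.42 Myr.

4.42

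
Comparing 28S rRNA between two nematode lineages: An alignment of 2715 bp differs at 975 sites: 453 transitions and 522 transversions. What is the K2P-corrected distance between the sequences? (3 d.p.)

0.495

P = 453/2715 ≈ 0.166851 and Q = 522/2715 ≈ 0.192265.
Under the Kimura two-parameter model, d = −½ ln(1 − 2P − Q) − ¼ ln(1 − 2Q).
1 − 2P − Q = 0.474033, giving −½ ln(0.474033) = 0.373239.
1 − 2Q = 0.61547, giving −¼ ln(0.61547) = 0.121342.
d = 0.373239 + 0.121342 = 0.494581.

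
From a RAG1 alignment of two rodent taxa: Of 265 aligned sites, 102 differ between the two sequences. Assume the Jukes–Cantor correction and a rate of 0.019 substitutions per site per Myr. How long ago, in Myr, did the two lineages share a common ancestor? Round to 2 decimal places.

p = 102/265 ≈ 0.384906.
d = −(3/4) ln(1 − 4p/3) = −0.75 ln(1 − 0.513208) = −0.75 ln(0.486792)
  = −0.75 × (-0.719918) = 0.539939 substitutions/site.
Under a molecular clock d = 2μt, so t = d/(2μ) = 0.539939 / (2 × 0.019) = 14.21 Myr.

14.21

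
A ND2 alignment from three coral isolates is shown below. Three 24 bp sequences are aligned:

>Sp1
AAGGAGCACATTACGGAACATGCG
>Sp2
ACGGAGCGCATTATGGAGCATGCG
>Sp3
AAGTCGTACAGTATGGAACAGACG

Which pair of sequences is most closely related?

Sp1 and Sp2

Sp1–Sp2: 4/24 differ, p = 0.167, d = 0.188.
Sp1–Sp3: 7/24 differ, p = 0.292, d = 0.369.
Sp2–Sp3: 9/24 differ, p = 0.375, d = 0.520.
The smallest distance is between Sp1 and Sp2.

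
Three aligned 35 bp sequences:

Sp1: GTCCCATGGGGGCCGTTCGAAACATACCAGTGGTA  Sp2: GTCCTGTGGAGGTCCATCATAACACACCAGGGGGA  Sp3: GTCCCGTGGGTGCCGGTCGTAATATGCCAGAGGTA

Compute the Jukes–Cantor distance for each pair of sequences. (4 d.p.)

Sp1–Sp2: 11/35 sites differ → p ≈ 0.314286, d = −0.75 ln(1 − 0.419048) = 0.407315 ≈ 0.4073.
Sp1–Sp3: 7/35 sites differ → p = 0.2, d = −0.75 ln(1 − 0.266667) = 0.232617 ≈ 0.2326.
Sp2–Sp3: 12/35 sites differ → p ≈ 0.342857, d = −0.75 ln(1 − 0.457143) = 0.458182 ≈ 0.4582.

d(Sp1,Sp2) = 0.4073, d(Sp1,Sp3) = 0.2326, d(Sp2,Sp3) = 0.4582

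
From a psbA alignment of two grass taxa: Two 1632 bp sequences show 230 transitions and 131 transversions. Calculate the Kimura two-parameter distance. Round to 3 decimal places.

0.269

P = 230/1632 ≈ 0.140931 and Q = 131/1632 ≈ 0.08027.
Under the Kimura two-parameter model, d = −½ ln(1 − 2P − Q) − ¼ ln(1 − 2Q).
1 − 2P − Q = 0.637868, giving −½ ln(0.637868) = 0.224812.
1 − 2Q = 0.83946, giving −¼ ln(0.83946) = 0.043749.
d = 0.224812 + 0.043749 = 0.268561.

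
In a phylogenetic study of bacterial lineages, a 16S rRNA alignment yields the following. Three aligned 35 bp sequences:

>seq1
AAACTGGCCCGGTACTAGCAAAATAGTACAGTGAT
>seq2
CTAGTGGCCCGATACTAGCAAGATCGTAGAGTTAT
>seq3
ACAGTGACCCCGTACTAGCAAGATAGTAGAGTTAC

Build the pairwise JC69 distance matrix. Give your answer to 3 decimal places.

seq1–seq2: 8/35 sites differ → p ≈ 0.228571, d = −0.75 ln(1 − 0.304761) = 0.272625 ≈ 0.273.
seq1–seq3: 8/35 sites differ → p ≈ 0.228571, d = −0.75 ln(1 − 0.304761) = 0.272625 ≈ 0.273.
seq2–seq3: 7/35 sites differ → p = 0.2, d = −0.75 ln(1 − 0.266667) = 0.232617 ≈ 0.233.

d(seq1,seq2) = 0.273, d(seq1,seq3) = 0.273, d(seq2,seq3) = 0.233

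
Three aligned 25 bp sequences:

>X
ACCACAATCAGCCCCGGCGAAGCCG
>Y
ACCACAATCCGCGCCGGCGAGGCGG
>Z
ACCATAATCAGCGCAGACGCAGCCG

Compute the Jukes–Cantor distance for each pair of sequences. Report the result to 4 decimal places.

d(X,Y) = 0.1800, d(X,Z) = 0.2326, d(Y,Z) = 0.3505

X–Y: 4/25 sites differ → p = 0.16, d = −0.75 ln(1 − 0.213333) = 0.179963 ≈ 0.1800.
X–Z: 5/25 sites differ → p = 0.2, d = −0.75 ln(1 − 0.266667) = 0.232617 ≈ 0.2326.
Y–Z: 7/25 sites differ → p = 0.28, d = −0.75 ln(1 − 0.373333) = 0.350505 ≈ 0.3505.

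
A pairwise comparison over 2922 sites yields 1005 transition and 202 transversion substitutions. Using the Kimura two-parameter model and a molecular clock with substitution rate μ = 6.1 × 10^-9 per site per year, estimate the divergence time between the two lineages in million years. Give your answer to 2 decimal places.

61.03

P = 1005/2922 ≈ 0.343943 and Q = 202/2922 ≈ 0.069131.
Under the Kimura two-parameter model, d = −½ ln(1 − 2P − Q) − ¼ ln(1 − 2Q).
1 − 2P − Q = 0.242983, giving −½ ln(0.242983) = 0.707382.
1 − 2Q = 0.861738, giving −¼ ln(0.861738) = 0.037201.
d = 0.707382 + 0.037201 = 0.744583.
Under a molecular clock d = 2μt, so t = d/(2μ) = 0.744583 / (2 × 6.1 × 10^-9) = 61.03 million years.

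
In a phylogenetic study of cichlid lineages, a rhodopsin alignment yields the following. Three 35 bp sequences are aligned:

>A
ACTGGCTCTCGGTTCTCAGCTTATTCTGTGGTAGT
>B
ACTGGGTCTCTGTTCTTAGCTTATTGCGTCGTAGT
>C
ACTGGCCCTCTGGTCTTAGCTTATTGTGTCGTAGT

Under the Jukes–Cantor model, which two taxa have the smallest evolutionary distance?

A–B: 6/35 differ, p = 0.171, d = 0.195.
A–C: 6/35 differ, p = 0.171, d = 0.195.
B–C: 4/35 differ, p = 0.114, d = 0.124.
The smallest distance is between B and C.

B and C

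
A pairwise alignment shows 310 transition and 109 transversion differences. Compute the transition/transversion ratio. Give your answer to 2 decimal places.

R = 310/109 = 2.844036… ≈ 2.84 (to 2 d.p.).

2.84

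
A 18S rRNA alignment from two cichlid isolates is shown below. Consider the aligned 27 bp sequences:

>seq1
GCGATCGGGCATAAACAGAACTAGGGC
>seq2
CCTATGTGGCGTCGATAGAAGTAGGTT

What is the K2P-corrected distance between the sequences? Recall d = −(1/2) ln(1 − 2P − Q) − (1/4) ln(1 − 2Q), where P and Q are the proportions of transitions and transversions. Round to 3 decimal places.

0.588

Of 27 sites, 4 differences are transitions and 7 are transversions, so P = 4/27 ≈ 0.148148 and Q = 7/27 ≈ 0.259259.
Under the Kimura two-parameter model, d = −½ ln(1 − 2P − Q) − ¼ ln(1 − 2Q).
1 − 2P − Q = 0.444445, giving −½ ln(0.444445) = 0.405464.
1 − 2Q = 0.481482, giving −¼ ln(0.481482) = 0.182722.
d = 0.405464 + 0.182722 = 0.588186.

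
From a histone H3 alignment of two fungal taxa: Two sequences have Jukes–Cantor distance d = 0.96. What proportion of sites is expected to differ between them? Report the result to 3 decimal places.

p = (3/4)(1 − e^(−4d/3)) = 0.75 × (1 − e^(-1.28)) = 0.75 × (1 − 0.278037) = 0.541472.

0.541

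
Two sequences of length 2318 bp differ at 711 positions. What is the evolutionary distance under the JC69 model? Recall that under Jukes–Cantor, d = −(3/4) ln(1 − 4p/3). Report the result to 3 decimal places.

p = 711/2318 ≈ 0.30673.
d = −(3/4) ln(1 − 4p/3) = −0.75 ln(1 − 0.408973) = −0.75 ln(0.591027)
  = −0.75 × (-0.525894) = 0.394421 substitutions/site.

0.394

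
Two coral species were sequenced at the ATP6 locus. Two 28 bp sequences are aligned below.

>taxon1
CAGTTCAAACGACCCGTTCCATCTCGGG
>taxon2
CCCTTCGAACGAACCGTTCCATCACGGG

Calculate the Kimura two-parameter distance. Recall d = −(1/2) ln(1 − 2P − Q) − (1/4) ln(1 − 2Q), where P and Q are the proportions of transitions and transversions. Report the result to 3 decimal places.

0.205

Of 28 sites, 1 differences are transitions and 4 are transversions, so P = 1/28 ≈ 0.035714 and Q = 4/28 ≈ 0.142857.
Under the Kimura two-parameter model, d = −½ ln(1 − 2P − Q) − ¼ ln(1 − 2Q).
1 − 2P − Q = 0.785715, giving −½ ln(0.785715) = 0.120581.
1 − 2Q = 0.714286, giving −¼ ln(0.714286) = 0.084118.
d = 0.120581 + 0.084118 = 0.204699.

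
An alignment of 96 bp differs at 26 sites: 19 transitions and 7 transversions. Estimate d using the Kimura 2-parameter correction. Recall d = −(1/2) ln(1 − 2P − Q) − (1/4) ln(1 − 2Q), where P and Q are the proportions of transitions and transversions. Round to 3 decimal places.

0.356

P = 19/96 ≈ 0.197917 and Q = 7/96 ≈ 0.072917.
Under the Kimura two-parameter model, d = −½ ln(1 − 2P − Q) − ¼ ln(1 − 2Q).
1 − 2P − Q = 0.531249, giving −½ ln(0.531249) = 0.316262.
1 − 2Q = 0.854166, giving −¼ ln(0.854166) = 0.039407.
d = 0.316262 + 0.039407 = 0.355669.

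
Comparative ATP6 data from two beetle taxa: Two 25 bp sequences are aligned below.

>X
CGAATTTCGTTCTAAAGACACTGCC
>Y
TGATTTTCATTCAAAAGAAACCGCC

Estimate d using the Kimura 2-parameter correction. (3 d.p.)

0.292

Of 25 sites, 3 differences are transitions and 3 are transversions, so P = 3/25 = 0.12 and Q = 3/25 = 0.12.
Under the Kimura two-parameter model, d = −½ ln(1 − 2P − Q) − ¼ ln(1 − 2Q).
1 − 2P − Q = 0.64, giving −½ ln(0.64) = 0.223144.
1 − 2Q = 0.76, giving −¼ ln(0.76) = 0.068609.
d = 0.223144 + 0.068609 = 0.291753.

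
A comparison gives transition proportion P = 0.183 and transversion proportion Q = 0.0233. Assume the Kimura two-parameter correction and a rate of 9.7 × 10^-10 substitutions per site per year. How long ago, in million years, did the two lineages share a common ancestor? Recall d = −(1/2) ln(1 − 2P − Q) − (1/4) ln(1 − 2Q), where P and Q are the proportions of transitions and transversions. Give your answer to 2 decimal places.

Under the Kimura two-parameter model, d = −½ ln(1 − 2P − Q) − ¼ ln(1 − 2Q).
1 − 2P − Q = 0.6107, giving −½ ln(0.6107) = 0.246575.
1 − 2Q = 0.9534, giving −¼ ln(0.9534) = 0.011930.
d = 0.246575 + 0.011930 = 0.258505.
Under a molecular clock d = 2μt, so t = d/(2μ) = 0.258505 / (2 × 9.7 × 10^-10) = 133.25 million years.

133.25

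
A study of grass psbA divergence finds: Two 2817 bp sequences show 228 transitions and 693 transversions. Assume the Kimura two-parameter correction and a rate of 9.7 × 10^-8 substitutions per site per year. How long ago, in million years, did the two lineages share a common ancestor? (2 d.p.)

2.22

P = 228/2817 ≈ 0.080937 and Q = 693/2817 ≈ 0.246006.
Under the Kimura two-parameter model, d = −½ ln(1 − 2P − Q) − ¼ ln(1 − 2Q).
1 − 2P − Q = 0.59212, giving −½ ln(0.59212) = 0.262023.
1 − 2Q = 0.507988, giving −¼ ln(0.507988) = 0.169324.
d = 0.262023 + 0.169324 = 0.431347.
Under a molecular clock d = 2μt, so t = d/(2μ) = 0.431347 / (2 × 9.7 × 10^-8) = 2.22 million years.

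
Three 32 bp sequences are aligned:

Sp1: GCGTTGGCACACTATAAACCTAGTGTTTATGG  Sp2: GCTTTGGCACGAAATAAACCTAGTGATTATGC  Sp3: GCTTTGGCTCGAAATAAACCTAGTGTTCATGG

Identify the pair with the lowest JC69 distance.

Sp1–Sp2: 6/32 differ, p = 0.188, d = 0.216.
Sp1–Sp3: 6/32 differ, p = 0.188, d = 0.216.
Sp2–Sp3: 4/32 differ, p = 0.125, d = 0.137.
The smallest distance is between Sp2 and Sp3.

Sp2 and Sp3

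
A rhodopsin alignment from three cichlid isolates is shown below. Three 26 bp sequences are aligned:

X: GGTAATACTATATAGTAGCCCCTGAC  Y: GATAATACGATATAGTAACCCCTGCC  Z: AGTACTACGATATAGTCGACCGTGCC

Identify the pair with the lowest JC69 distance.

X–Y: 4/26 differ, p = 0.154, d = 0.172.
X–Z: 7/26 differ, p = 0.269, d = 0.334.
Y–Z: 7/26 differ, p = 0.269, d = 0.334.
The smallest distance is between X and Y.

X and Y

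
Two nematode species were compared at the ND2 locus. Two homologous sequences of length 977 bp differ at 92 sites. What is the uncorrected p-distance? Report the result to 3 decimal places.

0.094

p = 92/977 = 0.094165… ≈ 0.094 (to 3 d.p.).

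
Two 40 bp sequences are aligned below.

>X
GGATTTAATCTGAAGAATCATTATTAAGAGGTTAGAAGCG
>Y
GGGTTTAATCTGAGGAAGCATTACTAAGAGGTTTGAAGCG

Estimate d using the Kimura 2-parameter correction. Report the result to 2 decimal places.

Of 40 sites, 3 differences are transitions and 2 are transversions, so P = 3/40 = 0.075 and Q = 2/40 = 0.05.
Under the Kimura two-parameter model, d = −½ ln(1 − 2P − Q) − ¼ ln(1 − 2Q).
1 − 2P − Q = 0.8, giving −½ ln(0.8) = 0.111572.
1 − 2Q = 0.9, giving −¼ ln(0.9) = 0.026340.
d = 0.111572 + 0.026340 = 0.137912.

0.14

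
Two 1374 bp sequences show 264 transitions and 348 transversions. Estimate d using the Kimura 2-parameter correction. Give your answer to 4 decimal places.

P = 264/1374 ≈ 0.19214 and Q = 348/1374 ≈ 0.253275.
Under the Kimura two-parameter model, d = −½ ln(1 − 2P − Q) − ¼ ln(1 − 2Q).
1 − 2P − Q = 0.362445, giving −½ ln(0.362445) = 0.507441.
1 − 2Q = 0.49345, giving −¼ ln(0.49345) = 0.176583.
d = 0.507441 + 0.176583 = 0.684024.

0.6840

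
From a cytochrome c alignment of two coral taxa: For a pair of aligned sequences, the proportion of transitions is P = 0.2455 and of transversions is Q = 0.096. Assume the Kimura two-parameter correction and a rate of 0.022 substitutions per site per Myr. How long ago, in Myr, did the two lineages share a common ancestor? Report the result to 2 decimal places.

Under the Kimura two-parameter model, d = −½ ln(1 − 2P − Q) − ¼ ln(1 − 2Q).
1 − 2P − Q = 0.413, giving −½ ln(0.413) = 0.442154.
1 − 2Q = 0.808, giving −¼ ln(0.808) = 0.053298.
d = 0.442154 + 0.053298 = 0.495452.
Under a molecular clock d = 2μt, so t = d/(2μ) = 0.495452 / (2 × 0.022) = 11.26 Myr.

11.26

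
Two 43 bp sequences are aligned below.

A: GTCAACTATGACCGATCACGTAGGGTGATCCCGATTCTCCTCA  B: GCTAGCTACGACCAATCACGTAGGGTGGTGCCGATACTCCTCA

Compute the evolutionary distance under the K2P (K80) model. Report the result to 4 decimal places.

0.2214

Of 43 sites, 6 differences are transitions and 2 are transversions, so P = 6/43 ≈ 0.139535 and Q = 2/43 ≈ 0.046512.
Under the Kimura two-parameter model, d = −½ ln(1 − 2P − Q) − ¼ ln(1 − 2Q).
1 − 2P − Q = 0.674418, giving −½ ln(0.674418) = 0.196953.
1 − 2Q = 0.906976, giving −¼ ln(0.906976) = 0.024410.
d = 0.196953 + 0.024410 = 0.221363.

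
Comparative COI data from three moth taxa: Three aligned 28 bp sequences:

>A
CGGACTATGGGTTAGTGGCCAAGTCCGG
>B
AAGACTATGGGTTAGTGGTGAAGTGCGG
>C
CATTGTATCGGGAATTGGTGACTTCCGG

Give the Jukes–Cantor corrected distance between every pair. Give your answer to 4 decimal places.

d(A,B) = 0.2040, d(A,C) = 0.6355, d(B,C) = 0.5565

A–B: 5/28 sites differ → p ≈ 0.178571, d = −0.75 ln(1 − 0.238095) = 0.203950 ≈ 0.2040.
A–C: 12/28 sites differ → p ≈ 0.428571, d = −0.75 ln(1 − 0.571428) = 0.635472 ≈ 0.6355.
B–C: 11/28 sites differ → p ≈ 0.392857, d = −0.75 ln(1 − 0.523809) = 0.556452 ≈ 0.5565.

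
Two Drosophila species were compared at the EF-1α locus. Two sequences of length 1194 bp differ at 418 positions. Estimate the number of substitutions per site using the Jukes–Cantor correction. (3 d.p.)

0.472

p = 418/1194 ≈ 0.350084.
d = −(3/4) ln(1 − 4p/3) = −0.75 ln(1 − 0.466779) = −0.75 ln(0.533221)
  = −0.75 × (-0.628819) = 0.471614 substitutions/site.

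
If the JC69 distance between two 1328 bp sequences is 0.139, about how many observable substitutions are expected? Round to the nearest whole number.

Invert JC69: p = (3/4)(1 − e^(−4d/3)) = 0.75 × (1 − e^(-0.185333)) = 0.75 × (1 − 0.830828) = 0.126879.
Expected differing sites = pL ≈ 0.126879 × 1328 = 168.495312 ≈ 168.

168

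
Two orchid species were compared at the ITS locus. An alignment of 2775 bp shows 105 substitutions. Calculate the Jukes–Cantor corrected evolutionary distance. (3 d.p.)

p = 105/2775 ≈ 0.037838.
d = −(3/4) ln(1 − 4p/3) = −0.75 ln(1 − 0.050451) = −0.75 ln(0.949549)
  = −0.75 × (-0.051768) = 0.038826 substitutions/site.

0.039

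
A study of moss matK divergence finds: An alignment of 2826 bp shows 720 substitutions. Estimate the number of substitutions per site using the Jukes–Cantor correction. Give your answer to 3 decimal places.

0.311

p = 720/2826 ≈ 0.254777.
d = −(3/4) ln(1 − 4p/3) = −0.75 ln(1 − 0.339703) = −0.75 ln(0.660297)
  = −0.75 × (-0.415066) = 0.311300 substitutions/site.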